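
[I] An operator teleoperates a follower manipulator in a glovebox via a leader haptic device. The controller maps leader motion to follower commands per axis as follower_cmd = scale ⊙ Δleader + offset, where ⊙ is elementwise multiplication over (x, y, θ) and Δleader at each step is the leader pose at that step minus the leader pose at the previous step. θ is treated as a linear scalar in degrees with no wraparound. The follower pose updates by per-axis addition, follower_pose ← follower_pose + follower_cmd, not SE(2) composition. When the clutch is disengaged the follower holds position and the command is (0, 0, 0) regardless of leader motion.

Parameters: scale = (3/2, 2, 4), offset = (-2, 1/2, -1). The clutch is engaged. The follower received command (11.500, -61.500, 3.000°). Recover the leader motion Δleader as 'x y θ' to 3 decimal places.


9.000 -31.000 1.000

axis x: (11.500 − -2) / (3/2) = 9.000
axis y: (-61.500 − 1/2) / (2) = -31.000
axis θ: (3.000 − -1) / (4) = 1.000


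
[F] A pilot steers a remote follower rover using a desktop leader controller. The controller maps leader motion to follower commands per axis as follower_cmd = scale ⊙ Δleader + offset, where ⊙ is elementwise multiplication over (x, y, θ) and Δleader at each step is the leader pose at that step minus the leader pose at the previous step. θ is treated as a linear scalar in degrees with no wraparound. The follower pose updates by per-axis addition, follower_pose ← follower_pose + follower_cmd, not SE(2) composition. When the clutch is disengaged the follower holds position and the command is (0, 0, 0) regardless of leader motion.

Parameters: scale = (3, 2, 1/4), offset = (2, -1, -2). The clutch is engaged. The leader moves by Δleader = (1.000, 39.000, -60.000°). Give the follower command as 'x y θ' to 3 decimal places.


5.000 77.000 -17.000

axis x: 3·1.000 + 2 = 5.000
axis y: 2·39.000 + -1 = 77.000
axis θ: 1/4·-60.000 + -2 = -17.000


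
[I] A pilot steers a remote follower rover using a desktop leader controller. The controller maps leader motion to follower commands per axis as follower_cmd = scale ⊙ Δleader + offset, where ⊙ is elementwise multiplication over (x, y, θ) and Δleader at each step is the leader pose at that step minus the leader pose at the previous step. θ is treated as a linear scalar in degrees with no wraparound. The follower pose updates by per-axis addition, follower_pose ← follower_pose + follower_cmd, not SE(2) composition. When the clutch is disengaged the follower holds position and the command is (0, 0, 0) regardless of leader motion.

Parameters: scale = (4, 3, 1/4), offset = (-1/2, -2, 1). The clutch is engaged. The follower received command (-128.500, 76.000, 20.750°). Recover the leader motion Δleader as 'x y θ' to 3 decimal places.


axis x: (-128.500 − -1/2) / (4) = -32.000
axis y: (76.000 − -2) / (3) = 26.000
axis θ: (20.750 − 1) / (1/4) = 79.000

-32.000 26.000 79.000


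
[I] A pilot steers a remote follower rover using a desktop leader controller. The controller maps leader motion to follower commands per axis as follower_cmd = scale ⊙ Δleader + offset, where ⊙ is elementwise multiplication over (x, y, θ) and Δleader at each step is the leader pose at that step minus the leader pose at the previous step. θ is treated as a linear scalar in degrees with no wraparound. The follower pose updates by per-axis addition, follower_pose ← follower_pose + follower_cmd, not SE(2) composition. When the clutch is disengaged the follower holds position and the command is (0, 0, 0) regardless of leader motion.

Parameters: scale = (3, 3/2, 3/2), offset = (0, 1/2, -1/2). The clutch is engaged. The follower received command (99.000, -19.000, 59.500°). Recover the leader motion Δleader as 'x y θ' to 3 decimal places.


33.000 -13.000 40.000

axis x: (99.000 − 0) / (3) = 33.000
axis y: (-19.000 − 1/2) / (3/2) = -13.000
axis θ: (59.500 − -1/2) / (3/2) = 40.000


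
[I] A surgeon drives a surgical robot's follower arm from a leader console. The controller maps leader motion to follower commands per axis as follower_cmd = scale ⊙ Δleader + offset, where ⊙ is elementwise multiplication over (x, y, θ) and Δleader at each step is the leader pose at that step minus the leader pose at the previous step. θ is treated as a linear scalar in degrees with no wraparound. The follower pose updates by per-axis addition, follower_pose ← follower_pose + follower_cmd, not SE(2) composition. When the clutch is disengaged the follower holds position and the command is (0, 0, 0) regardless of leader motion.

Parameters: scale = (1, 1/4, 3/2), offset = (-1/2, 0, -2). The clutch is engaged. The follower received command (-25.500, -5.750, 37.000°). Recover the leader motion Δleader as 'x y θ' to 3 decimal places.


axis x: (-25.500 − -1/2) / (1) = -25.000
axis y: (-5.750 − 0) / (1/4) = -23.000
axis θ: (37.000 − -2) / (3/2) = 26.000

-25.000 -23.000 26.000


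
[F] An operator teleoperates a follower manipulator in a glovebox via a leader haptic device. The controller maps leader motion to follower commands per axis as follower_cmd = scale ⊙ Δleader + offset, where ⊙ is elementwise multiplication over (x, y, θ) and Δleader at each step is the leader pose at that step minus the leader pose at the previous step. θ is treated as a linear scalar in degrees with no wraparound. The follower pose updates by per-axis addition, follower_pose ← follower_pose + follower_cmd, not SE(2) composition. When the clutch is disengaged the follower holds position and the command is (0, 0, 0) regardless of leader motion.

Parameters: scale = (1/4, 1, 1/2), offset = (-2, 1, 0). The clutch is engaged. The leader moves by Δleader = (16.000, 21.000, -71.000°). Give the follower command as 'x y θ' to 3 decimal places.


axis x: 1/4·16.000 + -2 = 2.000
axis y: 1·21.000 + 1 = 22.000
axis θ: 1/2·-71.000 + 0 = -35.500

2.000 22.000 -35.500


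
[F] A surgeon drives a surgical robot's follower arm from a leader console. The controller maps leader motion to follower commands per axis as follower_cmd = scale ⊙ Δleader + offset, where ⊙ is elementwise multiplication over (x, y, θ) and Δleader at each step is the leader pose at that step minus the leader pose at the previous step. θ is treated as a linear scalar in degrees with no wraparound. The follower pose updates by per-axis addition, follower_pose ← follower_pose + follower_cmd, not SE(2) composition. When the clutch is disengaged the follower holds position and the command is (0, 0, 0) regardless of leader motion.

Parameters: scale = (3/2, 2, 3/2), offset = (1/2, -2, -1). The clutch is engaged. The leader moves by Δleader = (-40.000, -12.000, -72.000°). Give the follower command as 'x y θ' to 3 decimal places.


-59.500 -26.000 -109.000

axis x: 3/2·-40.000 + 1/2 = -59.500
axis y: 2·-12.000 + -2 = -26.000
axis θ: 3/2·-72.000 + -1 = -109.000


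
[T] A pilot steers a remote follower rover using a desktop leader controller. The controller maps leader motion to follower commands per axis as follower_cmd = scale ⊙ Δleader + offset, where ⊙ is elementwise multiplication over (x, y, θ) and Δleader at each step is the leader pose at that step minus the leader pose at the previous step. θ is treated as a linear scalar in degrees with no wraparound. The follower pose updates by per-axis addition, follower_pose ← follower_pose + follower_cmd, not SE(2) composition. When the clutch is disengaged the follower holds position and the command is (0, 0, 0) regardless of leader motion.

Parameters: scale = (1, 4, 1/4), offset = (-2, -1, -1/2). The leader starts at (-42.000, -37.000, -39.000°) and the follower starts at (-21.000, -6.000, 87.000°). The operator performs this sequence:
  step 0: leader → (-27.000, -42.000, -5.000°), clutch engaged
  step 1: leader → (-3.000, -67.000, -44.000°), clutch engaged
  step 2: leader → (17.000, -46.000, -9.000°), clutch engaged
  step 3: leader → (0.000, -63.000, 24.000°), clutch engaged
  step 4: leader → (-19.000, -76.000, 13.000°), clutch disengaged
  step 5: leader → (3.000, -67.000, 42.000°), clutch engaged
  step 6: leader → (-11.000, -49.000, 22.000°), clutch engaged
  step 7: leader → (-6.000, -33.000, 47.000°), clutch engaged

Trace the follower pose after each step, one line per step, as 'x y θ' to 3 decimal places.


step 0: Δleader=(15.000, -5.000, 34.000°), engaged; cmd=(13.000, -21.000, 8.000°) → follower=(-8.000, -27.000, 95.000°)
step 1: Δleader=(24.000, -25.000, -39.000°), engaged; cmd=(22.000, -101.000, -10.250°) → follower=(14.000, -128.000, 84.750°)
step 2: Δleader=(20.000, 21.000, 35.000°), engaged; cmd=(18.000, 83.000, 8.250°) → follower=(32.000, -45.000, 93.000°)
step 3: Δleader=(-17.000, -17.000, 33.000°), engaged; cmd=(-19.000, -69.000, 7.750°) → follower=(13.000, -114.000, 100.750°)
step 4: Δleader=(-19.000, -13.000, -11.000°), disengaged; cmd=(0,0,0) → follower holds at (13.000, -114.000, 100.750°)
step 5: Δleader=(22.000, 9.000, 29.000°), engaged; cmd=(20.000, 35.000, 6.750°) → follower=(33.000, -79.000, 107.500°)
step 6: Δleader=(-14.000, 18.000, -20.000°), engaged; cmd=(-16.000, 71.000, -5.500°) → follower=(17.000, -8.000, 102.000°)
step 7: Δleader=(5.000, 16.000, 25.000°), engaged; cmd=(3.000, 63.000, 5.750°) → follower=(20.000, 55.000, 107.750°)

-8.000 -27.000 95.000
14.000 -128.000 84.750
32.000 -45.000 93.000
13.000 -114.000 100.750
13.000 -114.000 100.750
33.000 -79.000 107.500
17.000 -8.000 102.000
20.000 55.000 107.750


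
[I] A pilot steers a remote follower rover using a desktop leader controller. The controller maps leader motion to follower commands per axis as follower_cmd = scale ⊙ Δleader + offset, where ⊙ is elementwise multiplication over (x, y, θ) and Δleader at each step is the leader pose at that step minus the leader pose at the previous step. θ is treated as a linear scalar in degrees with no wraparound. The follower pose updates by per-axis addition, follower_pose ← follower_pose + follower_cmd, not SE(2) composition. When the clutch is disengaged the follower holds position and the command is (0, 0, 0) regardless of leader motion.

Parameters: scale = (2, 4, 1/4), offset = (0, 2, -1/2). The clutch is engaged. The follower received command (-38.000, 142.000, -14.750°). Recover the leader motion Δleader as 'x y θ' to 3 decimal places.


-19.000 35.000 -57.000

axis x: (-38.000 − 0) / (2) = -19.000
axis y: (142.000 − 2) / (4) = 35.000
axis θ: (-14.750 − -1/2) / (1/4) = -57.000


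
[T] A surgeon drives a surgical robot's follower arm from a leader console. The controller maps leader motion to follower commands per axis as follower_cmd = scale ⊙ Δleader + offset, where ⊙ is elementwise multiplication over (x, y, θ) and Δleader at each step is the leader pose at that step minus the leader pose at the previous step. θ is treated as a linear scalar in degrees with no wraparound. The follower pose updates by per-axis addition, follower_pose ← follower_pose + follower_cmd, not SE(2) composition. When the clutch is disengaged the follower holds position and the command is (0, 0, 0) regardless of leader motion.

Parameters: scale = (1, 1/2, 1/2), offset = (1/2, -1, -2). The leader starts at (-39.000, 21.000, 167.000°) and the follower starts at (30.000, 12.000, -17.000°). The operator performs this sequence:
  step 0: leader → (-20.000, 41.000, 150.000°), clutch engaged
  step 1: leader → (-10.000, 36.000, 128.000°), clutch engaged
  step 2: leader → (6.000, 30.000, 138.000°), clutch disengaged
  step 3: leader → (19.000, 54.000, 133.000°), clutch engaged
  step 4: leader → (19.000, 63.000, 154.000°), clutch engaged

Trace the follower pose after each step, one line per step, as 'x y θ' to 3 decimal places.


step 0: Δleader=(19.000, 20.000, -17.000°), engaged; cmd=(19.500, 9.000, -10.500°) → follower=(49.500, 21.000, -27.500°)
step 1: Δleader=(10.000, -5.000, -22.000°), engaged; cmd=(10.500, -3.500, -13.000°) → follower=(60.000, 17.500, -40.500°)
step 2: Δleader=(16.000, -6.000, 10.000°), disengaged; cmd=(0,0,0) → follower holds at (60.000, 17.500, -40.500°)
step 3: Δleader=(13.000, 24.000, -5.000°), engaged; cmd=(13.500, 11.000, -4.500°) → follower=(73.500, 28.500, -45.000°)
step 4: Δleader=(0.000, 9.000, 21.000°), engaged; cmd=(0.500, 3.500, 8.500°) → follower=(74.000, 32.000, -36.500°)

49.500 21.000 -27.500
60.000 17.500 -40.500
60.000 17.500 -40.500
73.500 28.500 -45.000
74.000 32.000 -36.500


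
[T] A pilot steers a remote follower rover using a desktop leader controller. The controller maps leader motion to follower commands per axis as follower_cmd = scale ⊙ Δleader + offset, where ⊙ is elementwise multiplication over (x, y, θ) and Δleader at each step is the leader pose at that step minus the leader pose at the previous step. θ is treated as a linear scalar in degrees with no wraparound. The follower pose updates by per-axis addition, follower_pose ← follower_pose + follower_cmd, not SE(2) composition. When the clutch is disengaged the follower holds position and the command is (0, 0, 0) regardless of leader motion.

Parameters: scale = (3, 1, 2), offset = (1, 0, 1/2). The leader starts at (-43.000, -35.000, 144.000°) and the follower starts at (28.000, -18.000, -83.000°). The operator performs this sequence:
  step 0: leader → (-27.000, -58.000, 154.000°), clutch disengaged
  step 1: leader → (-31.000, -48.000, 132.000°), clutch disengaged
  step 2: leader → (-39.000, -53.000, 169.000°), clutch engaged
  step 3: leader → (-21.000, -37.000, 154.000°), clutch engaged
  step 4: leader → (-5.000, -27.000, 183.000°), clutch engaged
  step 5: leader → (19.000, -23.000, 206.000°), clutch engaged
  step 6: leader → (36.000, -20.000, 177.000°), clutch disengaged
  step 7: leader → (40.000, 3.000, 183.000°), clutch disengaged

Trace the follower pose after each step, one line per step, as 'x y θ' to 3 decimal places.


step 0: Δleader=(16.000, -23.000, 10.000°), disengaged; cmd=(0,0,0) → follower holds at (28.000, -18.000, -83.000°)
step 1: Δleader=(-4.000, 10.000, -22.000°), disengaged; cmd=(0,0,0) → follower holds at (28.000, -18.000, -83.000°)
step 2: Δleader=(-8.000, -5.000, 37.000°), engaged; cmd=(-23.000, -5.000, 74.500°) → follower=(5.000, -23.000, -8.500°)
step 3: Δleader=(18.000, 16.000, -15.000°), engaged; cmd=(55.000, 16.000, -29.500°) → follower=(60.000, -7.000, -38.000°)
step 4: Δleader=(16.000, 10.000, 29.000°), engaged; cmd=(49.000, 10.000, 58.500°) → follower=(109.000, 3.000, 20.500°)
step 5: Δleader=(24.000, 4.000, 23.000°), engaged; cmd=(73.000, 4.000, 46.500°) → follower=(182.000, 7.000, 67.000°)
step 6: Δleader=(17.000, 3.000, -29.000°), disengaged; cmd=(0,0,0) → follower holds at (182.000, 7.000, 67.000°)
step 7: Δleader=(4.000, 23.000, 6.000°), disengaged; cmd=(0,0,0) → follower holds at (182.000, 7.000, 67.000°)

28.000 -18.000 -83.000
28.000 -18.000 -83.000
5.000 -23.000 -8.500
60.000 -7.000 -38.000
109.000 3.000 20.500
182.000 7.000 67.000
182.000 7.000 67.000
182.000 7.000 67.000


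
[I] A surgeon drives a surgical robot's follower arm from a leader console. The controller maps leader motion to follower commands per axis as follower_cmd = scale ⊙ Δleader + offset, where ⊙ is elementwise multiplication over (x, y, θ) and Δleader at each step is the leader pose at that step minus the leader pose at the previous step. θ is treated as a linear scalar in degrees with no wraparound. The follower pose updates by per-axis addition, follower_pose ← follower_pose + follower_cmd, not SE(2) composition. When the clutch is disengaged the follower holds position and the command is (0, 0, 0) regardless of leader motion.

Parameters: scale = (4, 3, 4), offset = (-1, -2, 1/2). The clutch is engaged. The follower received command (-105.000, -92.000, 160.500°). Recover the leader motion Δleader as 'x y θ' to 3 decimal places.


-26.000 -30.000 40.000

axis x: (-105.000 − -1) / (4) = -26.000
axis y: (-92.000 − -2) / (3) = -30.000
axis θ: (160.500 − 1/2) / (4) = 40.000


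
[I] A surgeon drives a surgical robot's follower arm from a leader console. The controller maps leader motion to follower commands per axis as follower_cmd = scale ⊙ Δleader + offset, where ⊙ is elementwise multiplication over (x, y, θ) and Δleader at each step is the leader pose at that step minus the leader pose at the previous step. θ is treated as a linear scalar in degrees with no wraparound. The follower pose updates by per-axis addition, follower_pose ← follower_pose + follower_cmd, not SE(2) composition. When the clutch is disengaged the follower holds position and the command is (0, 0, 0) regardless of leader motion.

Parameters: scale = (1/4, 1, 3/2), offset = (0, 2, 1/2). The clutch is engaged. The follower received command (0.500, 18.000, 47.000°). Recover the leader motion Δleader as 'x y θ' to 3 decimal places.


2.000 16.000 31.000

axis x: (0.500 − 0) / (1/4) = 2.000
axis y: (18.000 − 2) / (1) = 16.000
axis θ: (47.000 − 1/2) / (3/2) = 31.000


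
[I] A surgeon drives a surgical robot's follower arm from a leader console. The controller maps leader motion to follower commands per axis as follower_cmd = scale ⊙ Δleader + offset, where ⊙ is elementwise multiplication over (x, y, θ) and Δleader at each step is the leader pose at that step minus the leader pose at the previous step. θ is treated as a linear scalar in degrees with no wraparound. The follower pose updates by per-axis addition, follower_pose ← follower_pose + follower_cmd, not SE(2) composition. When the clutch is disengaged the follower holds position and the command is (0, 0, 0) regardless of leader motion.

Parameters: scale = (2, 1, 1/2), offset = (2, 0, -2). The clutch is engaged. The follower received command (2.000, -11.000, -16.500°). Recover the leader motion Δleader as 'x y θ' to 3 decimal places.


axis x: (2.000 − 2) / (2) = 0.000
axis y: (-11.000 − 0) / (1) = -11.000
axis θ: (-16.500 − -2) / (1/2) = -29.000

0.000 -11.000 -29.000


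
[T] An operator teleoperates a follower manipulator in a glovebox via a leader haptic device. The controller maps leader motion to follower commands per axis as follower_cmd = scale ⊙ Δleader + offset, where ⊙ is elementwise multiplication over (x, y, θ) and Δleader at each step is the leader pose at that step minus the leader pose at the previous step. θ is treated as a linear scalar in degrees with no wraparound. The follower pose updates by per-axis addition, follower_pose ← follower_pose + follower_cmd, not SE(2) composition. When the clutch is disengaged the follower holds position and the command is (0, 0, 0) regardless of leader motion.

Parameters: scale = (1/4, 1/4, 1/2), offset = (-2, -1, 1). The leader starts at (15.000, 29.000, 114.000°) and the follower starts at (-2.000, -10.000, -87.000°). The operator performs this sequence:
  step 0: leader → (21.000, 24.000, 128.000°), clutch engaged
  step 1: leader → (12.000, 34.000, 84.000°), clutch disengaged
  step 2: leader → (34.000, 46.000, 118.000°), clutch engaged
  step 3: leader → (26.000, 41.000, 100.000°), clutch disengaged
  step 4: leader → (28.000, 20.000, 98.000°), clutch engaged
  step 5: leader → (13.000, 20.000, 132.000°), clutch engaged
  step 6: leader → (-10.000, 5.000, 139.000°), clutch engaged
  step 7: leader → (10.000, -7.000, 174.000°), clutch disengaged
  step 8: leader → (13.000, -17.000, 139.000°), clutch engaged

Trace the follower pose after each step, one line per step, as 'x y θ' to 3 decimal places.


-2.500 -12.250 -79.000
-2.500 -12.250 -79.000
1.000 -10.250 -61.000
1.000 -10.250 -61.000
-0.500 -16.500 -61.000
-6.250 -17.500 -43.000
-14.000 -22.250 -38.500
-14.000 -22.250 -38.500
-15.250 -25.750 -55.000

step 0: Δleader=(6.000, -5.000, 14.000°), engaged; cmd=(-0.500, -2.250, 8.000°) → follower=(-2.500, -12.250, -79.000°)
step 1: Δleader=(-9.000, 10.000, -44.000°), disengaged; cmd=(0,0,0) → follower holds at (-2.500, -12.250, -79.000°)
step 2: Δleader=(22.000, 12.000, 34.000°), engaged; cmd=(3.500, 2.000, 18.000°) → follower=(1.000, -10.250, -61.000°)
step 3: Δleader=(-8.000, -5.000, -18.000°), disengaged; cmd=(0,0,0) → follower holds at (1.000, -10.250, -61.000°)
step 4: Δleader=(2.000, -21.000, -2.000°), engaged; cmd=(-1.500, -6.250, 0.000°) → follower=(-0.500, -16.500, -61.000°)
step 5: Δleader=(-15.000, 0.000, 34.000°), engaged; cmd=(-5.750, -1.000, 18.000°) → follower=(-6.250, -17.500, -43.000°)
step 6: Δleader=(-23.000, -15.000, 7.000°), engaged; cmd=(-7.750, -4.750, 4.500°) → follower=(-14.000, -22.250, -38.500°)
step 7: Δleader=(20.000, -12.000, 35.000°), disengaged; cmd=(0,0,0) → follower holds at (-14.000, -22.250, -38.500°)
step 8: Δleader=(3.000, -10.000, -35.000°), engaged; cmd=(-1.250, -3.500, -16.500°) → follower=(-15.250, -25.750, -55.000°)


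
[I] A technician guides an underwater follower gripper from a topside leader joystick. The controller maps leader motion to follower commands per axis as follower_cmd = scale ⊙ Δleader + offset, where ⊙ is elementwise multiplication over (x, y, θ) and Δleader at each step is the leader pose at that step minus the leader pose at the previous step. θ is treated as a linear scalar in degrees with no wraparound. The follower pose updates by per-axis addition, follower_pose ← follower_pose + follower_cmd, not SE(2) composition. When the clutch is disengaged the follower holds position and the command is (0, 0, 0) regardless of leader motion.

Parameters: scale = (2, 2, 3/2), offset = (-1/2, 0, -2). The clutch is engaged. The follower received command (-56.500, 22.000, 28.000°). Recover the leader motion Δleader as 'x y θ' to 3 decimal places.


-28.000 11.000 20.000

axis x: (-56.500 − -1/2) / (2) = -28.000
axis y: (22.000 − 0) / (2) = 11.000
axis θ: (28.000 − -2) / (3/2) = 20.000


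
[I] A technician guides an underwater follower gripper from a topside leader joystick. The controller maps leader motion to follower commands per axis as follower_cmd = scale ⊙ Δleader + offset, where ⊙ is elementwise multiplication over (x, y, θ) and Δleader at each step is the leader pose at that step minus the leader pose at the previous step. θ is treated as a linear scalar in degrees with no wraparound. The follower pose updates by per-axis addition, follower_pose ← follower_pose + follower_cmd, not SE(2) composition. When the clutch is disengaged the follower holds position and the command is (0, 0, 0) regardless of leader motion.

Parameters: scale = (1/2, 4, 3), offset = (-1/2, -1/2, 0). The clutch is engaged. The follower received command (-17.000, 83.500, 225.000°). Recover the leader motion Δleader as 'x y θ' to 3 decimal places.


axis x: (-17.000 − -1/2) / (1/2) = -33.000
axis y: (83.500 − -1/2) / (4) = 21.000
axis θ: (225.000 − 0) / (3) = 75.000

-33.000 21.000 75.000


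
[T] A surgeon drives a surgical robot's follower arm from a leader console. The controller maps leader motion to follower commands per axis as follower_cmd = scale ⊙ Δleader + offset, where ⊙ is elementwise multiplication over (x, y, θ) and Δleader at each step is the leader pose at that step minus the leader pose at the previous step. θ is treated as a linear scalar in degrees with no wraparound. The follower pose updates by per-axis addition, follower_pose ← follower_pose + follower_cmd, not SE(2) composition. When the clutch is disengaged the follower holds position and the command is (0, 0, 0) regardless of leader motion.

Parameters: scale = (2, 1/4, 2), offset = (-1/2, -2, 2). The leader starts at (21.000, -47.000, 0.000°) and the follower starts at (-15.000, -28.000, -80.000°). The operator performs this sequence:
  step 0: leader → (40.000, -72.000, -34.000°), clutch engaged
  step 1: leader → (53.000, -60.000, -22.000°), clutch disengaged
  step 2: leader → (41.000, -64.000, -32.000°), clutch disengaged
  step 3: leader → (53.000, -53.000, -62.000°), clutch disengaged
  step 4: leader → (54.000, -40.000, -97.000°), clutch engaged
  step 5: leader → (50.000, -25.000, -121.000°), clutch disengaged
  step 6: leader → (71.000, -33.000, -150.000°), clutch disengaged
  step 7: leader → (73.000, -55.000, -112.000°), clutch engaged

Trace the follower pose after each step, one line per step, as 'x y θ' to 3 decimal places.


step 0: Δleader=(19.000, -25.000, -34.000°), engaged; cmd=(37.500, -8.250, -66.000°) → follower=(22.500, -36.250, -146.000°)
step 1: Δleader=(13.000, 12.000, 12.000°), disengaged; cmd=(0,0,0) → follower holds at (22.500, -36.250, -146.000°)
step 2: Δleader=(-12.000, -4.000, -10.000°), disengaged; cmd=(0,0,0) → follower holds at (22.500, -36.250, -146.000°)
step 3: Δleader=(12.000, 11.000, -30.000°), disengaged; cmd=(0,0,0) → follower holds at (22.500, -36.250, -146.000°)
step 4: Δleader=(1.000, 13.000, -35.000°), engaged; cmd=(1.500, 1.250, -68.000°) → follower=(24.000, -35.000, -214.000°)
step 5: Δleader=(-4.000, 15.000, -24.000°), disengaged; cmd=(0,0,0) → follower holds at (24.000, -35.000, -214.000°)
step 6: Δleader=(21.000, -8.000, -29.000°), disengaged; cmd=(0,0,0) → follower holds at (24.000, -35.000, -214.000°)
step 7: Δleader=(2.000, -22.000, 38.000°), engaged; cmd=(3.500, -7.500, 78.000°) → follower=(27.500, -42.500, -136.000°)

22.500 -36.250 -146.000
22.500 -36.250 -146.000
22.500 -36.250 -146.000
22.500 -36.250 -146.000
24.000 -35.000 -214.000
24.000 -35.000 -214.000
24.000 -35.000 -214.000
27.500 -42.500 -136.000


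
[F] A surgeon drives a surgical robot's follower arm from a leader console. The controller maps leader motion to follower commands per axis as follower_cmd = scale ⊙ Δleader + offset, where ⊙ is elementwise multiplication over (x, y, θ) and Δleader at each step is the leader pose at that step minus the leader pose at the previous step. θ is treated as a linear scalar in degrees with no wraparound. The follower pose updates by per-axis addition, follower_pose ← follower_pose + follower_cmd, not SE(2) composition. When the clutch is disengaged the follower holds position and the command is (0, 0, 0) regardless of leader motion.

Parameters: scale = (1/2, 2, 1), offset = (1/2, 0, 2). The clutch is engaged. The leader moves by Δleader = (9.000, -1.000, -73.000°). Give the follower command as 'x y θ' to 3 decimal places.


5.000 -2.000 -71.000

axis x: 1/2·9.000 + 1/2 = 5.000
axis y: 2·-1.000 + 0 = -2.000
axis θ: 1·-73.000 + 2 = -71.000


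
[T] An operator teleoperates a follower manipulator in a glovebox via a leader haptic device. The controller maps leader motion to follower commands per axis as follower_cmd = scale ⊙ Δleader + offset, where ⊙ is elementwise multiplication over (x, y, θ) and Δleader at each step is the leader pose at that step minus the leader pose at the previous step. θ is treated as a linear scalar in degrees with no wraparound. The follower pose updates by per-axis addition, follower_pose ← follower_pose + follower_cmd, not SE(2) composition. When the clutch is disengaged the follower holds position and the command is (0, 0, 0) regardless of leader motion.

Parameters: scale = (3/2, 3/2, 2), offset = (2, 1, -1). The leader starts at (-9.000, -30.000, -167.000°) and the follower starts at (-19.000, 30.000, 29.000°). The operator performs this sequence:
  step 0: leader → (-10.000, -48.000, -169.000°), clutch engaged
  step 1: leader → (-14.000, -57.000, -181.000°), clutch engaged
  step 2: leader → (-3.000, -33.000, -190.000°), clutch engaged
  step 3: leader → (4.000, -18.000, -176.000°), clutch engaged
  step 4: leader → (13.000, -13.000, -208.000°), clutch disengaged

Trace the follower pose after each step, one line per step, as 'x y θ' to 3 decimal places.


-18.500 4.000 24.000
-22.500 -8.500 -1.000
-4.000 28.500 -20.000
8.500 52.000 7.000
8.500 52.000 7.000

step 0: Δleader=(-1.000, -18.000, -2.000°), engaged; cmd=(0.500, -26.000, -5.000°) → follower=(-18.500, 4.000, 24.000°)
step 1: Δleader=(-4.000, -9.000, -12.000°), engaged; cmd=(-4.000, -12.500, -25.000°) → follower=(-22.500, -8.500, -1.000°)
step 2: Δleader=(11.000, 24.000, -9.000°), engaged; cmd=(18.500, 37.000, -19.000°) → follower=(-4.000, 28.500, -20.000°)
step 3: Δleader=(7.000, 15.000, 14.000°), engaged; cmd=(12.500, 23.500, 27.000°) → follower=(8.500, 52.000, 7.000°)
step 4: Δleader=(9.000, 5.000, -32.000°), disengaged; cmd=(0,0,0) → follower holds at (8.500, 52.000, 7.000°)


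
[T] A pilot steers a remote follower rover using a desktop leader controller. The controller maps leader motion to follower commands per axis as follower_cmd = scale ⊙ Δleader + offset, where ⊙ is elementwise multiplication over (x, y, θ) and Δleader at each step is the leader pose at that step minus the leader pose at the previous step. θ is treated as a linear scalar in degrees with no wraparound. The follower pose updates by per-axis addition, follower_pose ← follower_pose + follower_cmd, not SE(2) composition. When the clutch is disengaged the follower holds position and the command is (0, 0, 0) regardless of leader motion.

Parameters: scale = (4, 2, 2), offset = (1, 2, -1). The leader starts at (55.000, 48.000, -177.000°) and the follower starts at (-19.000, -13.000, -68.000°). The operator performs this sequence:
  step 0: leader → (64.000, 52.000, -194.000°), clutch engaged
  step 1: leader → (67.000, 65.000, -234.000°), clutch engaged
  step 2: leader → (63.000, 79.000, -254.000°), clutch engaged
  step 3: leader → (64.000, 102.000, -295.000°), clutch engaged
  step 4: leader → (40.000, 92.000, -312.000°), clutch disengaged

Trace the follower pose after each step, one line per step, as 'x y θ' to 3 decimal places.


18.000 -3.000 -103.000
31.000 25.000 -184.000
16.000 55.000 -225.000
21.000 103.000 -308.000
21.000 103.000 -308.000

step 0: Δleader=(9.000, 4.000, -17.000°), engaged; cmd=(37.000, 10.000, -35.000°) → follower=(18.000, -3.000, -103.000°)
step 1: Δleader=(3.000, 13.000, -40.000°), engaged; cmd=(13.000, 28.000, -81.000°) → follower=(31.000, 25.000, -184.000°)
step 2: Δleader=(-4.000, 14.000, -20.000°), engaged; cmd=(-15.000, 30.000, -41.000°) → follower=(16.000, 55.000, -225.000°)
step 3: Δleader=(1.000, 23.000, -41.000°), engaged; cmd=(5.000, 48.000, -83.000°) → follower=(21.000, 103.000, -308.000°)
step 4: Δleader=(-24.000, -10.000, -17.000°), disengaged; cmd=(0,0,0) → follower holds at (21.000, 103.000, -308.000°)


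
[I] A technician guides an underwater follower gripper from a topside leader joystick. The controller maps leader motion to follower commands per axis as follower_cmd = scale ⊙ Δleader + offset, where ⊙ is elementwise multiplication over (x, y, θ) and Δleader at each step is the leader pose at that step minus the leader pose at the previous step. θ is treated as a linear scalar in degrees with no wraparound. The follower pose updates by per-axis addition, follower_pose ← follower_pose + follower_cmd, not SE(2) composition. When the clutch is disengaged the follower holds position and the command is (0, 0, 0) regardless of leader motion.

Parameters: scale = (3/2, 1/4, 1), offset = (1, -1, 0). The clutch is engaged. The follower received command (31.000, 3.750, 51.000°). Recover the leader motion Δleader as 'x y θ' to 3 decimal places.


axis x: (31.000 − 1) / (3/2) = 20.000
axis y: (3.750 − -1) / (1/4) = 19.000
axis θ: (51.000 − 0) / (1) = 51.000

20.000 19.000 51.000


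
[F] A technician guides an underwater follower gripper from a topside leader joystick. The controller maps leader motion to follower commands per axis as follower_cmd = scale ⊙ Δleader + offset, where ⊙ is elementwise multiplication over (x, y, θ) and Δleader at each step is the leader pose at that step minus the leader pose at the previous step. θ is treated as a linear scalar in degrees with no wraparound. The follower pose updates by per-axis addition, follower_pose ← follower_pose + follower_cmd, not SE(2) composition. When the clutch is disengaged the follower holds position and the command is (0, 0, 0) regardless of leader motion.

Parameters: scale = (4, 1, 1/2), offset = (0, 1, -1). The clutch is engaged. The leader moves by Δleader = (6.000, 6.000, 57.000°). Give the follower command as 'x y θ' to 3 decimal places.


24.000 7.000 27.500

axis x: 4·6.000 + 0 = 24.000
axis y: 1·6.000 + 1 = 7.000
axis θ: 1/2·57.000 + -1 = 27.500


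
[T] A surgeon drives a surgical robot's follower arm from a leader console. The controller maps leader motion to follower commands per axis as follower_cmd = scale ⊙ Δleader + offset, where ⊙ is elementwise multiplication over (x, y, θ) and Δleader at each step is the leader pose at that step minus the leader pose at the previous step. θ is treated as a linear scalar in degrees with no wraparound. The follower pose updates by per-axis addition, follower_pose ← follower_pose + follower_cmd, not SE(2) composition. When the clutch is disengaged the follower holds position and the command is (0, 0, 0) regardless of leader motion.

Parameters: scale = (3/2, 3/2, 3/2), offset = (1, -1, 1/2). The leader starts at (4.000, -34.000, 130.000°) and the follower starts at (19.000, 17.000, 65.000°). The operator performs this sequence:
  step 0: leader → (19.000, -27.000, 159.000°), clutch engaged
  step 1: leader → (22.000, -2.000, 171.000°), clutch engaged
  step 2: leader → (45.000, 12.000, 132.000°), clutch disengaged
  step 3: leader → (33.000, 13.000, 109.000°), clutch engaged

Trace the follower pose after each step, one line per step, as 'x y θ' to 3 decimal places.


step 0: Δleader=(15.000, 7.000, 29.000°), engaged; cmd=(23.500, 9.500, 44.000°) → follower=(42.500, 26.500, 109.000°)
step 1: Δleader=(3.000, 25.000, 12.000°), engaged; cmd=(5.500, 36.500, 18.500°) → follower=(48.000, 63.000, 127.500°)
step 2: Δleader=(23.000, 14.000, -39.000°), disengaged; cmd=(0,0,0) → follower holds at (48.000, 63.000, 127.500°)
step 3: Δleader=(-12.000, 1.000, -23.000°), engaged; cmd=(-17.000, 0.500, -34.000°) → follower=(31.000, 63.500, 93.500°)

42.500 26.500 109.000
48.000 63.000 127.500
48.000 63.000 127.500
31.000 63.500 93.500


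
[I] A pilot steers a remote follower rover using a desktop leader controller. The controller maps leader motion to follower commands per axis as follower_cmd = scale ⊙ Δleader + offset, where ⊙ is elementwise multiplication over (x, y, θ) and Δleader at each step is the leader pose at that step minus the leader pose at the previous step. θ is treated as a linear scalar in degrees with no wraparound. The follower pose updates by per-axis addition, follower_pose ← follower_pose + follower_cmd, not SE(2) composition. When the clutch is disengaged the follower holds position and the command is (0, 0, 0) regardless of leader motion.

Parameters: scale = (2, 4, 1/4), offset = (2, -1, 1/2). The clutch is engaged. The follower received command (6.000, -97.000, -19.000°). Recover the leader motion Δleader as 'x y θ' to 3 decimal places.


2.000 -24.000 -78.000

axis x: (6.000 − 2) / (2) = 2.000
axis y: (-97.000 − -1) / (4) = -24.000
axis θ: (-19.000 − 1/2) / (1/4) = -78.000


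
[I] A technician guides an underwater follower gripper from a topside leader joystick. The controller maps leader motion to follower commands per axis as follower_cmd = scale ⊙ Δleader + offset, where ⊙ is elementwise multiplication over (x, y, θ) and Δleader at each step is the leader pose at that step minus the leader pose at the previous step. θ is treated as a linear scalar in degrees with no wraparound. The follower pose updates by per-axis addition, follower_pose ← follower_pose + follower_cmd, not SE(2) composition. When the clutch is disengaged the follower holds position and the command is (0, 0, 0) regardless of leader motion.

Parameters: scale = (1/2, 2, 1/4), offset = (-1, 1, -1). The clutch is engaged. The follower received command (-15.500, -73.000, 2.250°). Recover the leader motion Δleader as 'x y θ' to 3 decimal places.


axis x: (-15.500 − -1) / (1/2) = -29.000
axis y: (-73.000 − 1) / (2) = -37.000
axis θ: (2.250 − -1) / (1/4) = 13.000

-29.000 -37.000 13.000


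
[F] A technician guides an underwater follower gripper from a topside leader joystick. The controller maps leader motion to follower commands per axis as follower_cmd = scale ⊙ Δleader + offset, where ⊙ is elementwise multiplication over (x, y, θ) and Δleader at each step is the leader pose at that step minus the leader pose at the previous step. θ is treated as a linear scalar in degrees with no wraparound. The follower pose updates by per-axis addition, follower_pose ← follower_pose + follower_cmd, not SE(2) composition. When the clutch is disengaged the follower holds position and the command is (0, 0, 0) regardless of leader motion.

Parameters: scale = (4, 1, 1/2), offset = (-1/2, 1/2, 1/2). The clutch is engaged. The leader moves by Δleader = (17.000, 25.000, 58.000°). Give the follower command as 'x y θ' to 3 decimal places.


67.500 25.500 29.500

axis x: 4·17.000 + -1/2 = 67.500
axis y: 1·25.000 + 1/2 = 25.500
axis θ: 1/2·58.000 + 1/2 = 29.500


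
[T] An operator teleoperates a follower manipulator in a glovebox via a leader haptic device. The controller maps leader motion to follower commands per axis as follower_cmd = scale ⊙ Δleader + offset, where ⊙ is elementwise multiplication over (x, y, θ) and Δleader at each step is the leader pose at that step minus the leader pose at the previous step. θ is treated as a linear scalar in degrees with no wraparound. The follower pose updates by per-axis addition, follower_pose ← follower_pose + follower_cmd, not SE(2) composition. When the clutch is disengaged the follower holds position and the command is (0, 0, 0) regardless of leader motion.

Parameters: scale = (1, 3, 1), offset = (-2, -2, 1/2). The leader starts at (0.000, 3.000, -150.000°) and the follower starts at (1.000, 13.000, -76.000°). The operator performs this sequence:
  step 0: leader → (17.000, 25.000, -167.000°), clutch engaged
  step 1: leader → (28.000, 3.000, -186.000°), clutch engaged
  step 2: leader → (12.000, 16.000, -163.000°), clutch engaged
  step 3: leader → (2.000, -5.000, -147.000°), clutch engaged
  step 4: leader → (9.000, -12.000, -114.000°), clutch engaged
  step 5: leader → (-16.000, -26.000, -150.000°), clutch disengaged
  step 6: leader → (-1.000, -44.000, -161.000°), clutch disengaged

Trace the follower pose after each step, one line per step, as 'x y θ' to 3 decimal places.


step 0: Δleader=(17.000, 22.000, -17.000°), engaged; cmd=(15.000, 64.000, -16.500°) → follower=(16.000, 77.000, -92.500°)
step 1: Δleader=(11.000, -22.000, -19.000°), engaged; cmd=(9.000, -68.000, -18.500°) → follower=(25.000, 9.000, -111.000°)
step 2: Δleader=(-16.000, 13.000, 23.000°), engaged; cmd=(-18.000, 37.000, 23.500°) → follower=(7.000, 46.000, -87.500°)
step 3: Δleader=(-10.000, -21.000, 16.000°), engaged; cmd=(-12.000, -65.000, 16.500°) → follower=(-5.000, -19.000, -71.000°)
step 4: Δleader=(7.000, -7.000, 33.000°), engaged; cmd=(5.000, -23.000, 33.500°) → follower=(0.000, -42.000, -37.500°)
step 5: Δleader=(-25.000, -14.000, -36.000°), disengaged; cmd=(0,0,0) → follower holds at (0.000, -42.000, -37.500°)
step 6: Δleader=(15.000, -18.000, -11.000°), disengaged; cmd=(0,0,0) → follower holds at (0.000, -42.000, -37.500°)

16.000 77.000 -92.500
25.000 9.000 -111.000
7.000 46.000 -87.500
-5.000 -19.000 -71.000
0.000 -42.000 -37.500
0.000 -42.000 -37.500
0.000 -42.000 -37.500


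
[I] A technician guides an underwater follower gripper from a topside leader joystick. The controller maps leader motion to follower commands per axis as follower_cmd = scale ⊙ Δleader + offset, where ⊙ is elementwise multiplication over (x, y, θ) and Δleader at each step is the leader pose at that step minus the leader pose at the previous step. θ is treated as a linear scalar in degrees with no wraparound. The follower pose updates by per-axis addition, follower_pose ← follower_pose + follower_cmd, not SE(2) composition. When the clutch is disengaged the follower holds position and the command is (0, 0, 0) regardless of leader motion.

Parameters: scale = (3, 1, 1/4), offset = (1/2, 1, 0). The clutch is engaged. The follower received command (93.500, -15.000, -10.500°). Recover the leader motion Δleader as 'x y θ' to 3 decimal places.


31.000 -16.000 -42.000

axis x: (93.500 − 1/2) / (3) = 31.000
axis y: (-15.000 − 1) / (1) = -16.000
axis θ: (-10.500 − 0) / (1/4) = -42.000
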